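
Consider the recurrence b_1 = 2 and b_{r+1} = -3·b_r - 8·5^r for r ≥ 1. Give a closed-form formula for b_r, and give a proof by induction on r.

b_r = 7(-3)^(r - 1) - 5^r

Computing the first terms: b_1 = 2, b_2 = -46, b_3 = -62. This suggests b_r = 7(-3)^(r - 1) - 5^r.
When r = 1: the formula gives 2 = 2 = b_1.
For the inductive step, assume it holds for an arbitrary k ≥ 1, so b_k = 7(-3)^(k - 1) - 5^k.
Then b_{k+1} = -3·b_k - 8·5^k = -3·(7(-3)^(k - 1) - 5^k) - 8·5^k = 7(-3)^k - 5^(k + 1) = 7(-3)^((k+1) - 1) - 5^(k+1),
which is the claimed formula at r = k+1.
By the principle of mathematical induction, the result holds for all r ≥ 1.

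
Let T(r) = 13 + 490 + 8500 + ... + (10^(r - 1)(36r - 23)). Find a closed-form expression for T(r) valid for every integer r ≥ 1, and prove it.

We claim T(r) = 10^r(4r - 3) + 3 for all r ≥ 1.
When r = 1: T(1) = 13, and the closed form gives 13. They agree.
Suppose the result is true for r = i, so T(i) = 10^i(4i - 3) + 3.
Then T(i+1) = T(i) + (10^i(36i + 13)) = (10^i(4i - 3) + 3) + (10^i(36i + 13)).
Simplifying, T(i+1) = 40·10^i·i + 10·10^i + 3 = 10^(i+1)(4(i+1) - 3) + 3,
which is the closed form with r = i+1.
Hence, by induction on r, the claim holds for every r ≥ 1.

T(r) = 10^r(4r - 3) + 3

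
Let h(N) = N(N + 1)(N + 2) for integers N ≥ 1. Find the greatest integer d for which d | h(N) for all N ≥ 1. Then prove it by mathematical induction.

Computing the first values: h(1) = 6 and h(2) = 24; gcd(6, 24) = 6, so d ≤ 6.
We prove 6 | N(N + 1)(N + 2) for all N ≥ 1 by induction on N.
When N = 1: h(1) = 6 = 6·(1), so 6 | h(1).
For the inductive step, assume it holds for an arbitrary k ≥ 1, i.e. 6 | h(k). Then
h(k+1) − h(k) = (k+1)·(k+2)·(k+3) − k·(k+1)·(k+2) = (k+1)·(k+2)·[(k+3) − k] = 3·(k+1)·(k+2). The product of 2 consecutive integers is divisible by (2)! = 2, so h(k+1) − h(k) is divisible by 3·2 = 6. By the inductive hypothesis 6 | h(k), hence 6 | h(k+1).
Hence, by induction on N, the claim holds for every N ≥ 1.
Therefore the largest such d is 6.

d = 6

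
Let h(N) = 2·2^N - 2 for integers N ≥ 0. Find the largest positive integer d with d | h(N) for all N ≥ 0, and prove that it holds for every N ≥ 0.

Computing the first values: h(0) = 0 and h(1) = 2; gcd(0, 2) = 2, so d ≤ 2.
We prove 2 | 2·2^N - 2 for all N ≥ 0 by induction on N.
Base case (N = 0): h(0) = 0 = 2·(0), so 2 | h(0).
Suppose the result is true for N = p, i.e. 2 | h(p). Then
h(p+1) = 2·2^(p+1) - 2 = 2·(2·2^p - 2) + 2 = 2·h(p) + 2. The first term is divisible by 2 by the inductive hypothesis, and 2 is divisible by 2. Hence 2 | h(p+1).
By the principle of mathematical induction, the result holds for all N ≥ 0.
Therefore the largest such d is 2.

d = 2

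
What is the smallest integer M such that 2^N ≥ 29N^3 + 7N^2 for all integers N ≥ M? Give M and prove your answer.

At N = 17: 131072 < 144500, so the inequality fails and M ≥ 18. We prove 2^N ≥ 29N^3 + 7N^2 for all N ≥ 18.
Base step (N = 18): 2^N = 262144 and 29N^3 + 7N^2 = 171396, so 262144 ≥ 171396.
Inductive step: assume the claim holds for N = m, so 2^m ≥ 29m^3 + 7m^2.
Then 2^(m + 1) = 2·(2^m) ≥ 2·(29m^3 + 7m^2).
Also, for m ≥ 18 we have 2·(29m^3 + 7m^2) ≥ 29(m+1)^3 + 7(m+1)^2, since 2·(29m^3 + 7m^2) − (29(m+1)^3 + 7(m+1)^2) = 29m^3 - 80m^2 - 101m - 36, which is nonnegative for all m ≥ 18.
Combining, 2^(m + 1) ≥ 29(m+1)^3 + 7(m+1)^2.
This completes the induction.
Hence the smallest such M is 18.

M = 18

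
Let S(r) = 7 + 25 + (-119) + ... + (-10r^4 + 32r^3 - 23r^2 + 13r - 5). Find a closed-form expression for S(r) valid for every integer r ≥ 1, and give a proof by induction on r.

S(r) = -r(r^2 - 3r + 1)(2r^2 + 3r + 2)

We claim S(r) = -r(r^2 - 3r + 1)(2r^2 + 3r + 2) for all r ≥ 1.
When r = 1: S(1) = 7, and the closed form gives 7. They agree.
Suppose the result is true for r = p, so S(p) = p(-2p^4 + 3p^3 + 5p^2 + 3p - 2).
Then S(p+1) = S(p) + (-10p^4 - 8p^3 + 13p^2 + 23p + 7) = (p(-2p^4 + 3p^3 + 5p^2 + 3p - 2)) + (-10p^4 - 8p^3 + 13p^2 + 23p + 7).
Simplifying, S(p+1) = -(p + 1)(p^2 - p - 1)(2p^2 + 7p + 7) = -(p+1)((p+1)^2 - 3(p+1) + 1)(2(p+1)^2 + 3(p+1) + 2),
which is the closed form with r = p+1.
Hence, by induction on r, the claim holds for every r ≥ 1.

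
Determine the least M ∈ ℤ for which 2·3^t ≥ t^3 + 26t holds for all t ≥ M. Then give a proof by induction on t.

M = 5

At t = 4: 162 < 168, so the inequality fails and M ≥ 5. We prove 2·3^t ≥ t^3 + 26t for all t ≥ 5.
Base case (t = 5): 2·3^t = 486 and t^3 + 26t = 255, so 486 ≥ 255.
Suppose the result is true for t = m, so 2·3^m ≥ m^3 + 26m.
Then 2·3^(m + 1) = 3·(2·3^m) ≥ 3·(m^3 + 26m).
Also, for m ≥ 5 we have 3·(m^3 + 26m) ≥ (m+1)^3 + 26(m+1), since 3·(m^3 + 26m) − ((m+1)^3 + 26(m+1)) = 2m^3 - 3m^2 + 49m - 27, which is nonnegative for all m ≥ 5.
Combining, 2·3^(m + 1) ≥ (m+1)^3 + 26(m+1).
By the principle of mathematical induction, the result holds for all t ≥ 5.
Hence the smallest such M is 5.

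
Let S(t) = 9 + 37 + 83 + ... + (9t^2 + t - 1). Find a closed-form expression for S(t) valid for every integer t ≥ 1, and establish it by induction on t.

S(t) = t(3t^2 + 5t + 1)

We claim S(t) = t(3t^2 + 5t + 1) for all t ≥ 1.
When t = 1: S(1) = 9, and the closed form gives 9. They agree.
For the inductive step, assume it holds for an arbitrary m ≥ 1, so S(m) = m(3m^2 + 5m + 1).
Then S(m+1) = S(m) + (m + 9(m + 1)^2) = (m(3m^2 + 5m + 1)) + (m + 9(m + 1)^2).
Simplifying, S(m+1) = (m + 1)(3m^2 + 11m + 9) = (m+1)(3(m+1)^2 + 5(m+1) + 1),
which is the closed form with t = m+1.
By the principle of mathematical induction, the result holds for all t ≥ 1.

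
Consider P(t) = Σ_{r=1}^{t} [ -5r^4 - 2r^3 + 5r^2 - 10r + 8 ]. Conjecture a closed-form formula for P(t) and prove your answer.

P(t) = -t(t^4 + 3t^3 + t^2 + 3t - 4)

We claim P(t) = -t(t^4 + 3t^3 + t^2 + 3t - 4) for all t ≥ 1.
Base case (t = 1): P(1) = -4, and the closed form gives -4. They agree.
For the inductive step, assume it holds for an arbitrary r ≥ 1, so P(r) = r(-r^4 - 3r^3 - r^2 - 3r + 4).
Then P(r+1) = P(r) + (-5r^4 - 22r^3 - 31r^2 - 26r - 4) = (r(-r^4 - 3r^3 - r^2 - 3r + 4)) + (-5r^4 - 22r^3 - 31r^2 - 26r - 4).
Simplifying, P(r+1) = -(r + 1)(r^4 + 7r^3 + 16r^2 + 18r + 4) = -(r+1)((r+1)^4 + 3(r+1)^3 + (r+1)^2 + 3(r+1) - 4),
which is the closed form with t = r+1.
By induction, the statement is established for all t ≥ 1.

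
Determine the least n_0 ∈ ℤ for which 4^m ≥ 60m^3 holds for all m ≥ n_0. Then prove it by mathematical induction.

n_0 = 8

At m = 7: 16384 < 20580, so the inequality fails and n_0 ≥ 8. We prove 4^m ≥ 60m^3 for all m ≥ 8.
Base step (m = 8): 4^m = 65536 and 60m^3 = 30720, so 65536 ≥ 30720.
For the inductive step, assume it holds for an arbitrary r ≥ 8, so 4^r ≥ 60r^3.
Then 4^(r + 1) = 4·(4^r) ≥ 4·(60r^3).
Also, for r ≥ 8 we have 4·(60r^3) ≥ 60(r+1)^3, since 4 ≥ (1 + 1/r)^3 for all r ≥ 8.
Combining, 4^(r + 1) ≥ 60(r+1)^3.
This completes the induction.
Hence the smallest such n_0 is 8.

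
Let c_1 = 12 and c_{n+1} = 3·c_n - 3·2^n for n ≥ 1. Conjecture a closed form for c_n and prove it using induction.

c_n = 3·2^n + 2·3^n

Computing the first terms: c_1 = 12, c_2 = 30, c_3 = 78. This suggests c_n = 3·2^n + 2·3^n.
When n = 1: the formula gives 12 = 12 = c_1.
Inductive step: suppose the statement holds for some p ≥ 1, so c_p = 3·2^p + 2·3^p.
Then c_{p+1} = 3·c_p - 3·2^p = 3·(3·2^p + 2·3^p) - 3·2^p = 3·2^(p + 1) + 2·3^(p + 1),
which is the claimed formula at n = p+1.
Hence, by induction on n, the claim holds for every n ≥ 1.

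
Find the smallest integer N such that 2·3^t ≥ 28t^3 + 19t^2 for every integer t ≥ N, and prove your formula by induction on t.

At t = 8: 13122 < 15552, so the inequality fails and N ≥ 9. We prove 2·3^t ≥ 28t^3 + 19t^2 for all t ≥ 9.
For the base case t = 9: 2·3^t = 39366 and 28t^3 + 19t^2 = 21951, so 39366 ≥ 21951.
For the inductive step, assume it holds for an arbitrary j ≥ 9, so 2·3^j ≥ 28j^3 + 19j^2.
Then 2·3^(j + 1) = 3·(2·3^j) ≥ 3·(28j^3 + 19j^2).
Also, for j ≥ 9 we have 3·(28j^3 + 19j^2) ≥ 28(j+1)^3 + 19(j+1)^2, since 3·(28j^3 + 19j^2) − (28(j+1)^3 + 19(j+1)^2) = 56j^3 - 46j^2 - 122j - 47, which is nonnegative for all j ≥ 9.
Combining, 2·3^(j + 1) ≥ 28(j+1)^3 + 19(j+1)^2.
Hence, by induction on t, the claim holds for every t ≥ 9.
Hence the smallest such N is 9.

N = 9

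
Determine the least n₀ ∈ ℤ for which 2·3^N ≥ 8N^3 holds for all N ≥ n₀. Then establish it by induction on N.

n₀ = 7

At N = 6: 1458 < 1728, so the inequality fails and n₀ ≥ 7. We prove 2·3^N ≥ 8N^3 for all N ≥ 7.
Base step (N = 7): 2·3^N = 4374 and 8N^3 = 2744, so 4374 ≥ 2744.
Inductive step: assume the claim holds for N = p, so 2·3^p ≥ 8p^3.
Then 2·3^(p + 1) = 3·(2·3^p) ≥ 3·(8p^3).
Also, for p ≥ 7 we have 3·(8p^3) ≥ 8(p+1)^3, since 3 ≥ (1 + 1/p)^3 for all p ≥ 7.
Combining, 2·3^(p + 1) ≥ 8(p+1)^3.
Hence, by induction on N, the claim holds for every N ≥ 7.
Hence the smallest such n₀ is 7.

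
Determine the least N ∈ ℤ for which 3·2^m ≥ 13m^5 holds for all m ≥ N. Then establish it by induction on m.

At m = 25: 100663296 < 126953125, so the inequality fails and N ≥ 26. We prove 3·2^m ≥ 13m^5 for all m ≥ 26.
Base step (m = 26): 3·2^m = 201326592 and 13m^5 = 154457888, so 201326592 ≥ 154457888.
Inductive step: assume the claim holds for m = p, so 3·2^p ≥ 13p^5.
Then 3·2^(p + 1) = 2·(3·2^p) ≥ 2·(13p^5).
Also, for p ≥ 26 we have 2·(13p^5) ≥ 13(p+1)^5, since 2 ≥ (1 + 1/p)^5 for all p ≥ 26.
Combining, 3·2^(p + 1) ≥ 13(p+1)^5.
Hence, by induction on m, the claim holds for every m ≥ 26.
Hence the smallest such N is 26.

N = 26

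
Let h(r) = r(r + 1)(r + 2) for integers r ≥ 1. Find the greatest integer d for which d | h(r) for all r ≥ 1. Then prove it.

Computing the first values: h(1) = 6 and h(2) = 24; gcd(6, 24) = 6, so d ≤ 6.
We prove 6 | r(r + 1)(r + 2) for all r ≥ 1 by induction on r.
For the base case r = 1: h(1) = 6 = 6·(1), so 6 | h(1).
Suppose the result is true for r = p, i.e. 6 | h(p). Then
h(p+1) − h(p) = (p+1)·(p+2)·(p+3) − p·(p+1)·(p+2) = (p+1)·(p+2)·[(p+3) − p] = 3·(p+1)·(p+2). The product of 2 consecutive integers is divisible by (2)! = 2, so h(p+1) − h(p) is divisible by 3·2 = 6. By the inductive hypothesis 6 | h(p), hence 6 | h(p+1).
Hence, by induction on r, the claim holds for every r ≥ 1.
Therefore the largest such d is 6.

d = 6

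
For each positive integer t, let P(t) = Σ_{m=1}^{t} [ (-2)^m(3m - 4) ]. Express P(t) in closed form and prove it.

We claim P(t) = 2(-2)^t(t - 1) + 2 for all t ≥ 1.
Base step (t = 1): P(1) = 2, and the closed form gives 2. They agree.
Inductive step: assume the claim holds for t = m, so P(m) = 2(-2)^m(m - 1) + 2.
Then P(m+1) = P(m) + ((-2)^(m + 1)(3m - 1)) = (2(-2)^m(m - 1) + 2) + ((-2)^(m + 1)(3m - 1)).
Simplifying, P(m+1) = -4(-2)^m·m + 2 = 2(-2)^(m+1)((m+1) - 1) + 2,
which is the closed form with t = m+1.
By the principle of mathematical induction, the result holds for all t ≥ 1.

P(t) = 2(-2)^t(t - 1) + 2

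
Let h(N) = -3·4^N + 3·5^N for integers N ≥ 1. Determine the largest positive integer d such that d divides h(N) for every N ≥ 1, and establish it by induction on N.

d = 3

Computing the first values: h(1) = 3 and h(2) = 27; gcd(3, 27) = 3, so d ≤ 3.
We prove 3 | -3·4^N + 3·5^N for all N ≥ 1 by induction on N.
For the base case N = 1: h(1) = 3 = 3·(1), so 3 | h(1).
For the inductive step, assume it holds for an arbitrary k ≥ 1, i.e. 3 | h(k). Then
h(k+1) − 5·h(k) = (-3·4^(k+1) + 3·5^(k+1)) − 5·(-3·4^k + 3·5^k) = (-3)·4^k·(4 − 5) = (3)·4^k. Since 3 | h(k) by the inductive hypothesis, 3 | 5·h(k); and 3 | 3 since 3 = 3·1. Therefore 3 | h(k+1).
This completes the induction.
Therefore the largest such d is 3.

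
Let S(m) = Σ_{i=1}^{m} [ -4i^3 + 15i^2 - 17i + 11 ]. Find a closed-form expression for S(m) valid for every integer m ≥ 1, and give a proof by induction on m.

We claim S(m) = -m(m^3 - 3m^2 + 2m - 5) for all m ≥ 1.
Base step (m = 1): S(1) = 5, and the closed form gives 5. They agree.
Suppose the result is true for m = i, so S(i) = i(-i^3 + 3i^2 - 2i + 5).
Then S(i+1) = S(i) + (-4i^3 + 3i^2 + i + 5) = (i(-i^3 + 3i^2 - 2i + 5)) + (-4i^3 + 3i^2 + i + 5).
Simplifying, S(i+1) = -(i + 1)(i^3 - i - 5) = -(i+1)((i+1)^3 - 3(i+1)^2 + 2(i+1) - 5),
which is the closed form with m = i+1.
By the principle of mathematical induction, the result holds for all m ≥ 1.

S(m) = -m(m^3 - 3m^2 + 2m - 5)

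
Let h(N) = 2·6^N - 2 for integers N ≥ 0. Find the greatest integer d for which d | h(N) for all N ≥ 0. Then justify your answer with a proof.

Computing the first values: h(0) = 0 and h(1) = 10; gcd(0, 10) = 10, so d ≤ 10.
We prove 10 | 2·6^N - 2 for all N ≥ 0 by induction on N.
Base step (N = 0): h(0) = 0 = 10·(0), so 10 | h(0).
For the inductive step, assume it holds for an arbitrary m ≥ 0, i.e. 10 | h(m). Then
h(m+1) = 2·6^(m+1) - 2 = 6·(2·6^m - 2) + 10 = 6·h(m) + 10. The first term is divisible by 10 by the inductive hypothesis, and 10 is divisible by 10. Hence 10 | h(m+1).
This completes the induction.
Therefore the largest such d is 10.

d = 10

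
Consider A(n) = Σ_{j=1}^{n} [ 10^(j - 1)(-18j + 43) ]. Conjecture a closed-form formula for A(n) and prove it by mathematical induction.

We claim A(n) = 10^n(-2n + 5) - 5 for all n ≥ 1.
For the base case n = 1: A(1) = 25, and the closed form gives 25. They agree.
Inductive step: assume the claim holds for n = j, so A(j) = 10^j(-2j + 5) - 5.
Then A(j+1) = A(j) + (10^j(-18j + 25)) = (10^j(-2j + 5) - 5) + (10^j(-18j + 25)).
Simplifying, A(j+1) = -20·10^j·j + 30·10^j - 5 = 10^(j+1)(-2(j+1) + 5) - 5,
which is the closed form with n = j+1.
This completes the induction.

A(n) = 10^n(-2n + 5) - 5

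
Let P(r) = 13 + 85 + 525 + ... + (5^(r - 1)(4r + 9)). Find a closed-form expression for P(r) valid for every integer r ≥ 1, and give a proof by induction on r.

We claim P(r) = 5^r(r + 2) - 2 for all r ≥ 1.
Base step (r = 1): P(1) = 13, and the closed form gives 13. They agree.
For the inductive step, assume it holds for an arbitrary j ≥ 1, so P(j) = 5^j(j + 2) - 2.
Then P(j+1) = P(j) + (5^j(4j + 13)) = (5^j(j + 2) - 2) + (5^j(4j + 13)).
Simplifying, P(j+1) = 5·5^j·j + 15·5^j - 2 = 5^(j+1)((j+1) + 2) - 2,
which is the closed form with r = j+1.
This completes the induction.

P(r) = 5^r(r + 2) - 2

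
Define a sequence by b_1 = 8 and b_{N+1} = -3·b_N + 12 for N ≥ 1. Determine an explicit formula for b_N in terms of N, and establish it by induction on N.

b_N = 5(-3)^(N - 1) + 3

Computing the first terms: b_1 = 8, b_2 = -12, b_3 = 48. This suggests b_N = 5(-3)^(N - 1) + 3.
Base case (N = 1): the formula gives 8 = 8 = b_1.
Inductive step: suppose the statement holds for some i ≥ 1, so b_i = 5(-3)^(i - 1) + 3.
Then b_{i+1} = -3·b_i + 12 = -3·(5(-3)^(i - 1) + 3) + 12 = 5(-3)^i + 3 = 5(-3)^((i+1) - 1) + 3,
which is the claimed formula at N = i+1.
This completes the induction.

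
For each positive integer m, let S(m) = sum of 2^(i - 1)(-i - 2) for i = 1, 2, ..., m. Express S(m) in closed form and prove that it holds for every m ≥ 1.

We claim S(m) = -2^m(m + 1) + 1 for all m ≥ 1.
Base step (m = 1): S(1) = -3, and the closed form gives -3. They agree.
Suppose the result is true for m = i, so S(i) = -2^i(i + 1) + 1.
Then S(i+1) = S(i) + (2^i(-i - 3)) = (-2^i(i + 1) + 1) + (2^i(-i - 3)).
Simplifying, S(i+1) = -2^(i + 1)i - 2^(i + 2) + 1 = -2^(i+1)((i+1) + 1) + 1,
which is the closed form with m = i+1.
By the principle of mathematical induction, the result holds for all m ≥ 1.

S(m) = -2^m(m + 1) + 1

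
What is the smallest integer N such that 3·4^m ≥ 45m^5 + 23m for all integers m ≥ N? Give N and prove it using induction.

At m = 10: 3145728 < 4500230, so the inequality fails and N ≥ 11. We prove 3·4^m ≥ 45m^5 + 23m for all m ≥ 11.
When m = 11: 3·4^m = 12582912 and 45m^5 + 23m = 7247548, so 12582912 ≥ 7247548.
For the inductive step, assume it holds for an arbitrary j ≥ 11, so 3·4^j ≥ 45j^5 + 23j.
Then 3·4^(j + 1) = 4·(3·4^j) ≥ 4·(45j^5 + 23j).
Also, for j ≥ 11 we have 4·(45j^5 + 23j) ≥ 45(j+1)^5 + 23(j+1), since 4·(45j^5 + 23j) − (45(j+1)^5 + 23(j+1)) = 135j^5 - 225j^4 - 450j^3 - 450j^2 - 156j - 68, which is nonnegative for all j ≥ 11.
Combining, 3·4^(j + 1) ≥ 45(j+1)^5 + 23(j+1).
This completes the induction.
Hence the smallest such N is 11.

N = 11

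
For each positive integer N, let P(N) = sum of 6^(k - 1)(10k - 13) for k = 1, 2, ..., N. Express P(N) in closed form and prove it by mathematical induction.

P(N) = 6^N(2N - 3) + 3

We claim P(N) = 6^N(2N - 3) + 3 for all N ≥ 1.
For the base case N = 1: P(1) = -3, and the closed form gives -3. They agree.
For the inductive step, assume it holds for an arbitrary k ≥ 1, so P(k) = 6^k(2k - 3) + 3.
Then P(k+1) = P(k) + (6^k(10k - 3)) = (6^k(2k - 3) + 3) + (6^k(10k - 3)).
Simplifying, P(k+1) = 12·6^k·k - 6·6^k + 3 = 6^(k+1)(2(k+1) - 3) + 3,
which is the closed form with N = k+1.
Hence, by induction on N, the claim holds for every N ≥ 1.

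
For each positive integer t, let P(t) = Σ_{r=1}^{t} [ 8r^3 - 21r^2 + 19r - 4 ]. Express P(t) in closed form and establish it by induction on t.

We claim P(t) = t(2t^3 - 3t^2 + t + 2) for all t ≥ 1.
For the base case t = 1: P(1) = 2, and the closed form gives 2. They agree.
For the inductive step, assume it holds for an arbitrary r ≥ 1, so P(r) = r(2r^3 - 3r^2 + r + 2).
Then P(r+1) = P(r) + (8r^3 + 3r^2 + r + 2) = (r(2r^3 - 3r^2 + r + 2)) + (8r^3 + 3r^2 + r + 2).
Simplifying, P(r+1) = (r + 1)(2r^3 + 3r^2 + r + 2) = (r+1)(2(r+1)^3 - 3(r+1)^2 + (r+1) + 2),
which is the closed form with t = r+1.
By the principle of mathematical induction, the result holds for all t ≥ 1.

P(t) = t(2t^3 - 3t^2 + t + 2)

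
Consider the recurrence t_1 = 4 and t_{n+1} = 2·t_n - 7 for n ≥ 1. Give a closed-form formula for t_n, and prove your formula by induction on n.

Computing the first terms: t_1 = 4, t_2 = 1, t_3 = -5. This suggests t_n = -3·2^(n - 1) + 7.
Base step (n = 1): the formula gives 4 = 4 = t_1.
Inductive step: assume the claim holds for n = p, so t_p = -3·2^(p - 1) + 7.
Then t_{p+1} = 2·t_p - 7 = 2·(-3·2^(p - 1) + 7) - 7 = -3·2^p + 7 = -3·2^((p+1) - 1) + 7,
which is the claimed formula at n = p+1.
Hence, by induction on n, the claim holds for every n ≥ 1.

t_n = -3·2^(n - 1) + 7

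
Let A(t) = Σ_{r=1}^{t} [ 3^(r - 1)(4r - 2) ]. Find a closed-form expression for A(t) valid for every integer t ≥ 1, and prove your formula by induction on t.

A(t) = 2·3^t(t - 1) + 2

We claim A(t) = 2·3^t(t - 1) + 2 for all t ≥ 1.
When t = 1: A(1) = 2, and the closed form gives 2. They agree.
For the inductive step, assume it holds for an arbitrary r ≥ 1, so A(r) = 2·3^r(r - 1) + 2.
Then A(r+1) = A(r) + (3^r(4r + 2)) = (2·3^r(r - 1) + 2) + (3^r(4r + 2)).
Simplifying, A(r+1) = 6·3^r·r + 2 = 2·3^(r+1)((r+1) - 1) + 2,
which is the closed form with t = r+1.
By the principle of mathematical induction, the result holds for all t ≥ 1.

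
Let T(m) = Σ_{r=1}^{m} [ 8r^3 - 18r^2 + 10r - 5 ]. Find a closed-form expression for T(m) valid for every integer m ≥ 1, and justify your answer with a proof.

We claim T(m) = m(2m^3 - 2m^2 - 2m - 3) for all m ≥ 1.
When m = 1: T(1) = -5, and the closed form gives -5. They agree.
For the inductive step, assume it holds for an arbitrary r ≥ 1, so T(r) = r(2r^3 - 2r^2 - 2r - 3).
Then T(r+1) = T(r) + (8r^3 + 6r^2 - 2r - 5) = (r(2r^3 - 2r^2 - 2r - 3)) + (8r^3 + 6r^2 - 2r - 5).
Simplifying, T(r+1) = (r + 1)(2r^3 + 4r^2 - 5) = (r+1)(2(r+1)^3 - 2(r+1)^2 - 2(r+1) - 3),
which is the closed form with m = r+1.
This completes the induction.

T(m) = m(2m^3 - 2m^2 - 2m - 3)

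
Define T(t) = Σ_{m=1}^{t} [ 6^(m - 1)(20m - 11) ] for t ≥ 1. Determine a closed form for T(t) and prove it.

We claim T(t) = 6^t(4t - 3) + 3 for all t ≥ 1.
Base step (t = 1): T(1) = 9, and the closed form gives 9. They agree.
Inductive step: assume the claim holds for t = m, so T(m) = 6^m(4m - 3) + 3.
Then T(m+1) = T(m) + (6^m(20m + 9)) = (6^m(4m - 3) + 3) + (6^m(20m + 9)).
Simplifying, T(m+1) = 24·6^m·m + 6·6^m + 3 = 6^(m+1)(4(m+1) - 3) + 3,
which is the closed form with t = m+1.
This completes the induction.

T(t) = 6^t(4t - 3) + 3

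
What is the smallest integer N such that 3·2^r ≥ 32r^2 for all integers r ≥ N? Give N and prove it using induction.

At r = 10: 3072 < 3200, so the inequality fails and N ≥ 11. We prove 3·2^r ≥ 32r^2 for all r ≥ 11.
When r = 11: 3·2^r = 6144 and 32r^2 = 3872, so 6144 ≥ 3872.
Inductive step: assume the claim holds for r = j, so 3·2^j ≥ 32j^2.
Then 3·2^(j + 1) = 2·(3·2^j) ≥ 2·(32j^2).
Also, for j ≥ 11 we have 2·(32j^2) ≥ 32(j+1)^2, since 2 ≥ (1 + 1/j)^2 for all j ≥ 11.
Combining, 3·2^(j + 1) ≥ 32(j+1)^2.
By the principle of mathematical induction, the result holds for all r ≥ 11.
Hence the smallest such N is 11.

N = 11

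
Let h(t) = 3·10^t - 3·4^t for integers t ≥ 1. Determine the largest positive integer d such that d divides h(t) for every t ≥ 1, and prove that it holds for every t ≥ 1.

d = 18

Computing the first values: h(1) = 18 and h(2) = 252; gcd(18, 252) = 18, so d ≤ 18.
We prove 18 | 3·10^t - 3·4^t for all t ≥ 1 by induction on t.
When t = 1: h(1) = 18 = 18·(1), so 18 | h(1).
Suppose the result is true for t = p, i.e. 18 | h(p). Then
h(p+1) − 10·h(p) = (3·10^(p+1) - 3·4^(p+1)) − 10·(3·10^p - 3·4^p) = (-3)·4^p·(4 − 10) = (18)·4^p. Since 18 | h(p) by the inductive hypothesis, 18 | 10·h(p); and 18 | 18 since 18 = 18·1. Therefore 18 | h(p+1).
By the principle of mathematical induction, the result holds for all t ≥ 1.
Therefore the largest such d is 18.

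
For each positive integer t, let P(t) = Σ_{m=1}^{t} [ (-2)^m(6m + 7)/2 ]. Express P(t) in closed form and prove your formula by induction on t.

We claim P(t) = (-2)^t(2t + 3) - 3 for all t ≥ 1.
Base step (t = 1): P(1) = -13, and the closed form gives -13. They agree.
For the inductive step, assume it holds for an arbitrary m ≥ 1, so P(m) = (-2)^m(2m + 3) - 3.
Then P(m+1) = P(m) + ((-2)^m(-6m - 13)) = ((-2)^m(2m + 3) - 3) + ((-2)^m(-6m - 13)).
Simplifying, P(m+1) = -4(-2)^m·m - 10(-2)^m - 3 = (-2)^(m+1)(2(m+1) + 3) - 3,
which is the closed form with t = m+1.
Hence, by induction on t, the claim holds for every t ≥ 1.

P(t) = (-2)^t(2t + 3) - 3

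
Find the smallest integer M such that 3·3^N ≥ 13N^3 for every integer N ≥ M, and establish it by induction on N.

At N = 6: 2187 < 2808, so the inequality fails and M ≥ 7. We prove 3·3^N ≥ 13N^3 for all N ≥ 7.
For the base case N = 7: 3·3^N = 6561 and 13N^3 = 4459, so 6561 ≥ 4459.
Inductive step: suppose the statement holds for some i ≥ 7, so 3·3^i ≥ 13i^3.
Then 3·3^(i + 1) = 3·(3·3^i) ≥ 3·(13i^3).
Also, for i ≥ 7 we have 3·(13i^3) ≥ 13(i+1)^3, since 3 ≥ (1 + 1/i)^3 for all i ≥ 7.
Combining, 3·3^(i + 1) ≥ 13(i+1)^3.
By induction, the statement is established for all N ≥ 7.
Hence the smallest such M is 7.

M = 7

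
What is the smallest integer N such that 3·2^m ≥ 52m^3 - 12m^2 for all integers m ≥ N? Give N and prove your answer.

N = 17

At m = 16: 196608 < 209920, so the inequality fails and N ≥ 17. We prove 3·2^m ≥ 52m^3 - 12m^2 for all m ≥ 17.
For the base case m = 17: 3·2^m = 393216 and 52m^3 - 12m^2 = 252008, so 393216 ≥ 252008.
Inductive step: suppose the statement holds for some r ≥ 17, so 3·2^r ≥ 52r^3 - 12r^2.
Then 3·2^(r + 1) = 2·(3·2^r) ≥ 2·(52r^3 - 12r^2).
Also, for r ≥ 17 we have 2·(52r^3 - 12r^2) ≥ 52(r+1)^3 - 12(r+1)^2, since 2·(52r^3 - 12r^2) − (52(r+1)^3 - 12(r+1)^2) = 52r^3 - 168r^2 - 132r - 40, which is nonnegative for all r ≥ 17.
Combining, 3·2^(r + 1) ≥ 52(r+1)^3 - 12(r+1)^2.
Hence, by induction on m, the claim holds for every m ≥ 17.
Hence the smallest such N is 17.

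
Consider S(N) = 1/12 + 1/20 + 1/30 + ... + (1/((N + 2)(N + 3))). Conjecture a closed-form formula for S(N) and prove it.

S(N) = N/(3(N + 3))

We claim S(N) = N/(3(N + 3)) for all N ≥ 1.
For the base case N = 1: S(1) = 1/12, and the closed form gives 1/12. They agree.
For the inductive step, assume it holds for an arbitrary j ≥ 1, so S(j) = j/(3(j + 3)).
Then S(j+1) = S(j) + (1/((j + 3)(j + 4))) = (j/(3(j + 3))) + (1/((j + 3)(j + 4))).
Simplifying, S(j+1) = (j + 1)/(3(j + 4)) = (j+1)/(3((j+1) + 3)),
which is the closed form with N = j+1.
By induction, the statement is established for all N ≥ 1.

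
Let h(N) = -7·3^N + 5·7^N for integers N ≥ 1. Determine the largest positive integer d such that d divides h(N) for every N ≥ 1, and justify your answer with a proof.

d = 14

Computing the first values: h(1) = 14 and h(2) = 182; gcd(14, 182) = 14, so d ≤ 14.
We prove 14 | -7·3^N + 5·7^N for all N ≥ 1 by induction on N.
Base case (N = 1): h(1) = 14 = 14·(1), so 14 | h(1).
Suppose the result is true for N = m, i.e. 14 | h(m). Then
h(m+1) − 7·h(m) = (-7·3^(m+1) + 5·7^(m+1)) − 7·(-7·3^m + 5·7^m) = (-7)·3^m·(3 − 7) = (28)·3^m. Since 14 | h(m) by the inductive hypothesis, 14 | 7·h(m); and 14 | 28 since 28 = 14·2. Therefore 14 | h(m+1).
Hence, by induction on N, the claim holds for every N ≥ 1.
Therefore the largest such d is 14.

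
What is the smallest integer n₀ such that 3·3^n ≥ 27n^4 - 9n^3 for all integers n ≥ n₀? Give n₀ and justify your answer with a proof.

At n = 10: 177147 < 261000, so the inequality fails and n₀ ≥ 11. We prove 3·3^n ≥ 27n^4 - 9n^3 for all n ≥ 11.
Base step (n = 11): 3·3^n = 531441 and 27n^4 - 9n^3 = 383328, so 531441 ≥ 383328.
Suppose the result is true for n = r, so 3·3^r ≥ 27r^4 - 9r^3.
Then 3·3^(r + 1) = 3·(3·3^r) ≥ 3·(27r^4 - 9r^3).
Also, for r ≥ 11 we have 3·(27r^4 - 9r^3) ≥ 27(r+1)^4 - 9(r+1)^3, since 3·(27r^4 - 9r^3) − (27(r+1)^4 - 9(r+1)^3) = 54r^4 - 126r^3 - 135r^2 - 81r - 18, which is nonnegative for all r ≥ 11.
Combining, 3·3^(r + 1) ≥ 27(r+1)^4 - 9(r+1)^3.
By induction, the statement is established for all n ≥ 11.
Hence the smallest such n₀ is 11.

n₀ = 11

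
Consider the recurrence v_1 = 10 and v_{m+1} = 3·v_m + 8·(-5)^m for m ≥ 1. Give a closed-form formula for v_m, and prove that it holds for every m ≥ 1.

Computing the first terms: v_1 = 10, v_2 = -10, v_3 = 170. This suggests v_m = -(-5)^m + 5·3^(m - 1).
When m = 1: the formula gives 10 = 10 = v_1.
For the inductive step, assume it holds for an arbitrary k ≥ 1, so v_k = -(-5)^k + 5·3^(k - 1).
Then v_{k+1} = 3·v_k + 8·(-5)^k = 3·(-(-5)^k + 5·3^(k - 1)) + 8·(-5)^k = -(-5)^(k + 1) + 5·3^k = -(-5)^(k+1) + 5·3^((k+1) - 1),
which is the claimed formula at m = k+1.
By induction, the statement is established for all m ≥ 1.

v_m = -(-5)^m + 5·3^(m - 1)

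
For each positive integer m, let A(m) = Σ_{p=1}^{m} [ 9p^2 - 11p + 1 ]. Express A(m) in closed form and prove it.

We claim A(m) = m(3m^2 - m - 3) for all m ≥ 1.
For the base case m = 1: A(1) = -1, and the closed form gives -1. They agree.
Suppose the result is true for m = p, so A(p) = p(3p^2 - p - 3).
Then A(p+1) = A(p) + (9p^2 + 7p - 1) = (p(3p^2 - p - 3)) + (9p^2 + 7p - 1).
Simplifying, A(p+1) = (p + 1)(3p^2 + 5p - 1) = (p+1)(3(p+1)^2 - (p+1) - 3),
which is the closed form with m = p+1.
By induction, the statement is established for all m ≥ 1.

A(m) = m(3m^2 - m - 3)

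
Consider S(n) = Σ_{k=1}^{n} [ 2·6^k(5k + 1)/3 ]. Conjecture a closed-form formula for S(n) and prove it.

S(n) = 4·6^n·n

We claim S(n) = 4·6^n·n for all n ≥ 1.
When n = 1: S(1) = 24, and the closed form gives 24. They agree.
Inductive step: assume the claim holds for n = k, so S(k) = 4·6^k·k.
Then S(k+1) = S(k) + (6^k(20k + 24)) = (4·6^k·k) + (6^k(20k + 24)).
Simplifying, S(k+1) = 24·6^k(k + 1) = 4·6^(k+1)·(k+1),
which is the closed form with n = k+1.
This completes the induction.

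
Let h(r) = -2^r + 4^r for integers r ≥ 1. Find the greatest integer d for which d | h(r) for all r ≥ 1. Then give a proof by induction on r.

Computing the first values: h(1) = 2 and h(2) = 12; gcd(2, 12) = 2, so d ≤ 2.
We prove 2 | -2^r + 4^r for all r ≥ 1 by induction on r.
Base step (r = 1): h(1) = 2 = 2·(1), so 2 | h(1).
Inductive step: suppose the statement holds for some i ≥ 1, i.e. 2 | h(i). Then
4^{i+1} − 2^{i+1} = 4·4^i − 2·2^i = 4·(4^i − 2^i) + (2)·2^i. The first term is divisible by 2 by the inductive hypothesis, and the second term (2)·2^i is divisible by 2 since 2 | 2. Hence 2 | h(i+1).
Hence, by induction on r, the claim holds for every r ≥ 1.
Therefore the largest such d is 2.

d = 2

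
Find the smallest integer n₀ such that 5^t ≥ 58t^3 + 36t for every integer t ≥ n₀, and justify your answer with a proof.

At t = 5: 3125 < 7430, so the inequality fails and n₀ ≥ 6. We prove 5^t ≥ 58t^3 + 36t for all t ≥ 6.
Base case (t = 6): 5^t = 15625 and 58t^3 + 36t = 12744, so 15625 ≥ 12744.
For the inductive step, assume it holds for an arbitrary m ≥ 6, so 5^m ≥ 58m^3 + 36m.
Then 5^(m + 1) = 5·(5^m) ≥ 5·(58m^3 + 36m).
Also, for m ≥ 6 we have 5·(58m^3 + 36m) ≥ 58(m+1)^3 + 36(m+1), since 5·(58m^3 + 36m) − (58(m+1)^3 + 36(m+1)) = 232m^3 - 174m^2 - 30m - 94, which is nonnegative for all m ≥ 6.
Combining, 5^(m + 1) ≥ 58(m+1)^3 + 36(m+1).
This completes the induction.
Hence the smallest such n₀ is 6.

n₀ = 6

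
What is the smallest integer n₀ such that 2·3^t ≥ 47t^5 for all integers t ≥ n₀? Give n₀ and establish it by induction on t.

At t = 15: 28697814 < 35690625, so the inequality fails and n₀ ≥ 16. We prove 2·3^t ≥ 47t^5 for all t ≥ 16.
Base step (t = 16): 2·3^t = 86093442 and 47t^5 = 49283072, so 86093442 ≥ 49283072.
Suppose the result is true for t = m, so 2·3^m ≥ 47m^5.
Then 2·3^(m + 1) = 3·(2·3^m) ≥ 3·(47m^5).
Also, for m ≥ 16 we have 3·(47m^5) ≥ 47(m+1)^5, since 3 ≥ (1 + 1/m)^5 for all m ≥ 16.
Combining, 2·3^(m + 1) ≥ 47(m+1)^5.
This completes the induction.
Hence the smallest such n₀ is 16.

n₀ = 16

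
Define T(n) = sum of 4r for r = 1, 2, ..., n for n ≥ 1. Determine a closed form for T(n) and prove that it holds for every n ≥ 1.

We claim T(n) = 2n(n + 1) for all n ≥ 1.
Base case (n = 1): T(1) = 4, and the closed form gives 4. They agree.
Inductive step: assume the claim holds for n = r, so T(r) = 2r(r + 1).
Then T(r+1) = T(r) + (4r + 4) = (2r(r + 1)) + (4r + 4).
Simplifying, T(r+1) = 2(r + 1)(r + 2) = 2(r+1)((r+1) + 1),
which is the closed form with n = r+1.
By induction, the statement is established for all n ≥ 1.

T(n) = 2n(n + 1)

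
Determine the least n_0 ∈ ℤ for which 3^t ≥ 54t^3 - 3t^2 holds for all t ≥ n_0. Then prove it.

At t = 9: 19683 < 39123, so the inequality fails and n_0 ≥ 10. We prove 3^t ≥ 54t^3 - 3t^2 for all t ≥ 10.
For the base case t = 10: 3^t = 59049 and 54t^3 - 3t^2 = 53700, so 59049 ≥ 53700.
Inductive step: suppose the statement holds for some i ≥ 10, so 3^i ≥ 54i^3 - 3i^2.
Then 3^(i + 1) = 3·(3^i) ≥ 3·(54i^3 - 3i^2).
Also, for i ≥ 10 we have 3·(54i^3 - 3i^2) ≥ 54(i+1)^3 - 3(i+1)^2, since 3·(54i^3 - 3i^2) − (54(i+1)^3 - 3(i+1)^2) = 108i^3 - 168i^2 - 156i - 51, which is nonnegative for all i ≥ 10.
Combining, 3^(i + 1) ≥ 54(i+1)^3 - 3(i+1)^2.
Hence, by induction on t, the claim holds for every t ≥ 10.
Hence the smallest such n_0 is 10.

n_0 = 10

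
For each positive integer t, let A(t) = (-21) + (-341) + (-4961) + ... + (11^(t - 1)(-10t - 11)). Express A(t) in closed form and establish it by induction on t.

We claim A(t) = -11^t(t + 1) + 1 for all t ≥ 1.
When t = 1: A(1) = -21, and the closed form gives -21. They agree.
Inductive step: suppose the statement holds for some k ≥ 1, so A(k) = -11^k(k + 1) + 1.
Then A(k+1) = A(k) + (11^k(-10k - 21)) = (-11^k(k + 1) + 1) + (11^k(-10k - 21)).
Simplifying, A(k+1) = -11·11^k·k - 22·11^k + 1 = -11^(k+1)((k+1) + 1) + 1,
which is the closed form with t = k+1.
By the principle of mathematical induction, the result holds for all t ≥ 1.

A(t) = -11^t(t + 1) + 1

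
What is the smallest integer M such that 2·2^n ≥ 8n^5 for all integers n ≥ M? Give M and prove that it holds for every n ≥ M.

At n = 25: 67108864 < 78125000, so the inequality fails and M ≥ 26. We prove 2·2^n ≥ 8n^5 for all n ≥ 26.
Base step (n = 26): 2·2^n = 134217728 and 8n^5 = 95051008, so 134217728 ≥ 95051008.
Inductive step: suppose the statement holds for some j ≥ 26, so 2·2^j ≥ 8j^5.
Then 2·2^(j + 1) = 2·(2·2^j) ≥ 2·(8j^5).
Also, for j ≥ 26 we have 2·(8j^5) ≥ 8(j+1)^5, since 2 ≥ (1 + 1/j)^5 for all j ≥ 26.
Combining, 2·2^(j + 1) ≥ 8(j+1)^5.
Hence, by induction on n, the claim holds for every n ≥ 26.
Hence the smallest such M is 26.

M = 26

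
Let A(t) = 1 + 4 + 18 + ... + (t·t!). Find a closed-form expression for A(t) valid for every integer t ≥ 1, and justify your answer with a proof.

A(t) = (t + 1)! - 1

We claim A(t) = (t + 1)! - 1 for all t ≥ 1.
When t = 1: A(1) = 1, and the closed form gives 1. They agree.
Inductive step: suppose the statement holds for some p ≥ 1, so A(p) = (p + 1)! - 1.
Then A(p+1) = A(p) + ((p + 1)(p + 1)!) = ((p + 1)! - 1) + ((p + 1)(p + 1)!).
Simplifying, A(p+1) = ((p+1) + 1)! - 1,
which is the closed form with t = p+1.
This completes the induction.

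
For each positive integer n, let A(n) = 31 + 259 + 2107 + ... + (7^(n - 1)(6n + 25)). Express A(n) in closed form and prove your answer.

A(n) = 7^n(n + 4) - 4

We claim A(n) = 7^n(n + 4) - 4 for all n ≥ 1.
Base case (n = 1): A(1) = 31, and the closed form gives 31. They agree.
For the inductive step, assume it holds for an arbitrary p ≥ 1, so A(p) = 7^p(p + 4) - 4.
Then A(p+1) = A(p) + (7^p(6p + 31)) = (7^p(p + 4) - 4) + (7^p(6p + 31)).
Simplifying, A(p+1) = 7·7^p·p + 35·7^p - 4 = 7^(p+1)((p+1) + 4) - 4,
which is the closed form with n = p+1.
This completes the induction.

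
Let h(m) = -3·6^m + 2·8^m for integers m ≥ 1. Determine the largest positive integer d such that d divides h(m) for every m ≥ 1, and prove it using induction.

d = 2

Computing the first values: h(1) = -2 and h(2) = 20; gcd(-2, 20) = 2, so d ≤ 2.
We prove 2 | -3·6^m + 2·8^m for all m ≥ 1 by induction on m.
Base step (m = 1): h(1) = -2 = 2·(-1), so 2 | h(1).
Inductive step: assume the claim holds for m = j, i.e. 2 | h(j). Then
h(j+1) − 8·h(j) = (-3·6^(j+1) + 2·8^(j+1)) − 8·(-3·6^j + 2·8^j) = (-3)·6^j·(6 − 8) = (6)·6^j. Since 2 | h(j) by the inductive hypothesis, 2 | 8·h(j); and 2 | 6 since 6 = 2·3. Therefore 2 | h(j+1).
This completes the induction.
Therefore the largest such d is 2.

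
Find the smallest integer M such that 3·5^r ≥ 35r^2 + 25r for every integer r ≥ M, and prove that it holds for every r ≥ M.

At r = 3: 375 < 390, so the inequality fails and M ≥ 4. We prove 3·5^r ≥ 35r^2 + 25r for all r ≥ 4.
Base case (r = 4): 3·5^r = 1875 and 35r^2 + 25r = 660, so 1875 ≥ 660.
Inductive step: suppose the statement holds for some m ≥ 4, so 3·5^m ≥ 35m^2 + 25m.
Then 3·5^(m + 1) = 5·(3·5^m) ≥ 5·(35m^2 + 25m).
Also, for m ≥ 4 we have 5·(35m^2 + 25m) ≥ 35(m+1)^2 + 25(m+1), since 5·(35m^2 + 25m) − (35(m+1)^2 + 25(m+1)) = 140m^2 + 30m - 60, which is nonnegative for all m ≥ 4.
Combining, 3·5^(m + 1) ≥ 35(m+1)^2 + 25(m+1).
This completes the induction.
Hence the smallest such M is 4.

M = 4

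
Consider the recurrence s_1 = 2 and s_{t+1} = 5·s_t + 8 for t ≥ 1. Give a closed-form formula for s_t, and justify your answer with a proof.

Computing the first terms: s_1 = 2, s_2 = 18, s_3 = 98. This suggests s_t = 4·5^(t - 1) - 2.
When t = 1: the formula gives 2 = 2 = s_1.
For the inductive step, assume it holds for an arbitrary j ≥ 1, so s_j = 4·5^(j - 1) - 2.
Then s_{j+1} = 5·s_j + 8 = 5·(4·5^(j - 1) - 2) + 8 = 4·5^j - 2 = 4·5^((j+1) - 1) - 2,
which is the claimed formula at t = j+1.
By the principle of mathematical induction, the result holds for all t ≥ 1.

s_t = 4·5^(t - 1) - 2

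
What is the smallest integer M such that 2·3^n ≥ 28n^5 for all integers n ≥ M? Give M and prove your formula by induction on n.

M = 15

At n = 14: 9565938 < 15059072, so the inequality fails and M ≥ 15. We prove 2·3^n ≥ 28n^5 for all n ≥ 15.
For the base case n = 15: 2·3^n = 28697814 and 28n^5 = 21262500, so 28697814 ≥ 21262500.
Inductive step: assume the claim holds for n = j, so 2·3^j ≥ 28j^5.
Then 2·3^(j + 1) = 3·(2·3^j) ≥ 3·(28j^5).
Also, for j ≥ 15 we have 3·(28j^5) ≥ 28(j+1)^5, since 3 ≥ (1 + 1/j)^5 for all j ≥ 15.
Combining, 2·3^(j + 1) ≥ 28(j+1)^5.
By the principle of mathematical induction, the result holds for all n ≥ 15.
Hence the smallest such M is 15.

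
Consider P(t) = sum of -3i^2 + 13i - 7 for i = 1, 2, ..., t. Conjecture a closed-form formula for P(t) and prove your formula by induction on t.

P(t) = -t(t^2 - 5t + 1)

We claim P(t) = -t(t^2 - 5t + 1) for all t ≥ 1.
For the base case t = 1: P(1) = 3, and the closed form gives 3. They agree.
Inductive step: assume the claim holds for t = i, so P(i) = i(-i^2 + 5i - 1).
Then P(i+1) = P(i) + (-3i^2 + 7i + 3) = (i(-i^2 + 5i - 1)) + (-3i^2 + 7i + 3).
Simplifying, P(i+1) = -(i + 1)(i^2 - 3i - 3) = -(i+1)((i+1)^2 - 5(i+1) + 1),
which is the closed form with t = i+1.
This completes the induction.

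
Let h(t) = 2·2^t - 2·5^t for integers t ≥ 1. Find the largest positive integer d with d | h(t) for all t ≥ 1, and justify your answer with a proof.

Computing the first values: h(1) = -6 and h(2) = -42; gcd(-6, -42) = 6, so d ≤ 6.
We prove 6 | 2·2^t - 2·5^t for all t ≥ 1 by induction on t.
When t = 1: h(1) = -6 = 6·(-1), so 6 | h(1).
For the inductive step, assume it holds for an arbitrary p ≥ 1, i.e. 6 | h(p). Then
h(p+1) − 5·h(p) = (2·2^(p+1) - 2·5^(p+1)) − 5·(2·2^p - 2·5^p) = (2)·2^p·(2 − 5) = (-6)·2^p. Since 6 | h(p) by the inductive hypothesis, 6 | 5·h(p); and 6 | -6 since -6 = 6·-1. Therefore 6 | h(p+1).
By the principle of mathematical induction, the result holds for all t ≥ 1.
Therefore the largest such d is 6.

d = 6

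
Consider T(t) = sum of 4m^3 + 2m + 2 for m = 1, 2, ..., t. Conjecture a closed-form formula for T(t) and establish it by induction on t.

We claim T(t) = t(t^3 + 2t^2 + 2t + 3) for all t ≥ 1.
Base step (t = 1): T(1) = 8, and the closed form gives 8. They agree.
For the inductive step, assume it holds for an arbitrary m ≥ 1, so T(m) = m(m^3 + 2m^2 + 2m + 3).
Then T(m+1) = T(m) + (2m + 4(m + 1)^3 + 4) = (m(m^3 + 2m^2 + 2m + 3)) + (2m + 4(m + 1)^3 + 4).
Simplifying, T(m+1) = (m + 1)(m^3 + 5m^2 + 9m + 8) = (m+1)((m+1)^3 + 2(m+1)^2 + 2(m+1) + 3),
which is the closed form with t = m+1.
By the principle of mathematical induction, the result holds for all t ≥ 1.

T(t) = t(t^3 + 2t^2 + 2t + 3)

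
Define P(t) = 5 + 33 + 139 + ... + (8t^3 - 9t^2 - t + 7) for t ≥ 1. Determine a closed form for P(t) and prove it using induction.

We claim P(t) = t(2t^3 + t^2 - 3t + 5) for all t ≥ 1.
For the base case t = 1: P(1) = 5, and the closed form gives 5. They agree.
Suppose the result is true for t = i, so P(i) = i(2i^3 + i^2 - 3i + 5).
Then P(i+1) = P(i) + (8i^3 + 15i^2 + 5i + 5) = (i(2i^3 + i^2 - 3i + 5)) + (8i^3 + 15i^2 + 5i + 5).
Simplifying, P(i+1) = (i + 1)(2i^3 + 7i^2 + 5i + 5) = (i+1)(2(i+1)^3 + (i+1)^2 - 3(i+1) + 5),
which is the closed form with t = i+1.
Hence, by induction on t, the claim holds for every t ≥ 1.

P(t) = t(2t^3 + t^2 - 3t + 5)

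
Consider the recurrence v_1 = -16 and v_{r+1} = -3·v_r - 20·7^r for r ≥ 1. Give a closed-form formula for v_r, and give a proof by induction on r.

Computing the first terms: v_1 = -16, v_2 = -92, v_3 = -704. This suggests v_r = -2(-3)^(r - 1) - 2·7^r.
When r = 1: the formula gives -16 = -16 = v_1.
Inductive step: assume the claim holds for r = p, so v_p = -2(-3)^(p - 1) - 2·7^p.
Then v_{p+1} = -3·v_p - 20·7^p = -3·(-2(-3)^(p - 1) - 2·7^p) - 20·7^p = -2(-3)^p - 2·7^(p + 1) = -2(-3)^((p+1) - 1) - 2·7^(p+1),
which is the claimed formula at r = p+1.
Hence, by induction on r, the claim holds for every r ≥ 1.

v_r = -2(-3)^(r - 1) - 2·7^r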